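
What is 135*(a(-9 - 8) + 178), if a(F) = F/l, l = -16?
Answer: 386775/16 ≈ 24173.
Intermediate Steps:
a(F) = -F/16 (a(F) = F/(-16) = F*(-1/16) = -F/16)
135*(a(-9 - 8) + 178) = 135*(-(-9 - 8)/16 + 178) = 135*(-1/16*(-17) + 178) = 135*(17/16 + 178) = 135*(2865/16) = 386775/16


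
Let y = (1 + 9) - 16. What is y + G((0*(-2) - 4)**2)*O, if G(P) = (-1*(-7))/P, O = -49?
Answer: -439/16 ≈ -27.438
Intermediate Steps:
y = -6 (y = 10 - 16 = -6)
G(P) = 7/P
y + G((0*(-2) - 4)**2)*O = -6 + (7/((0*(-2) - 4)**2))*(-49) = -6 + (7/((0 - 4)**2))*(-49) = -6 + (7/((-4)**2))*(-49) = -6 + (7/16)*(-49) = -6 - 343/16 = -439/16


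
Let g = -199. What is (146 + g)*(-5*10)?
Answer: 2650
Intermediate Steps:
(146 + g)*(-5*10) = (146 - 199)*(-5*10) = -53*(-50) = 2650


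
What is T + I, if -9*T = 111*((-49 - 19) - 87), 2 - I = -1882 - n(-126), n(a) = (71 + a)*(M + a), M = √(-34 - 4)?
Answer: 32177/3 - 55*I*√38 ≈ 10726.0 - 339.04*I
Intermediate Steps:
M = I*√38 (M = √(-38) = I*√38 ≈ 6.1644*I)
n(a) = (71 + a)*(a + I*√38) (n(a) = (71 + a)*(I*√38 + a) = (71 + a)*(a + I*√38))
I = 8814 - 55*I*√38 (I = 2 - (-1882 - ((-126)² + 71*(-126) + 71*I*√38 + I*(-126)*√38)) = 2 - (-1882 - (15876 - 8946 + 71*I*√38 - 126*I*√38)) = 2 - (-1882 - (6930 - 55*I*√38)) = 2 - (-1882 + (-6930 + 55*I*√38)) = 2 - (-8812 + 55*I*√38) = 2 + (8812 - 55*I*√38) = 8814 - 55*I*√38 ≈ 8814.0 - 339.04*I)
T = 5735/3 (T = -37*((-49 - 19) - 87)/3 = -37*(-68 - 87)/3 = -37*(-155)/3 = -⅑*(-17205) = 5735/3 ≈ 1911.7)
T + I = 5735/3 + (8814 - 55*I*√38) = 32177/3 - 55*I*√38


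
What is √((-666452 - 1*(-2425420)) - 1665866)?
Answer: √93102 ≈ 305.13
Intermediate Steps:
√((-666452 - 1*(-2425420)) - 1665866) = √((-666452 + 2425420) - 1665866) = √(1758968 - 1665866) = √93102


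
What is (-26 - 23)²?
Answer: 2401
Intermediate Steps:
(-26 - 23)² = (-49)² = 2401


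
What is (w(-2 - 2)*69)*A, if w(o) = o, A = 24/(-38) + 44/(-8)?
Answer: 32154/19 ≈ 1692.3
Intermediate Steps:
A = -233/38 (A = 24*(-1/38) + 44*(-1/8) = -12/19 - 11/2 = -233/38 ≈ -6.1316)
(w(-2 - 2)*69)*A = ((-2 - 2)*69)*(-233/38) = -4*69*(-233/38) = -276*(-233/38) = 32154/19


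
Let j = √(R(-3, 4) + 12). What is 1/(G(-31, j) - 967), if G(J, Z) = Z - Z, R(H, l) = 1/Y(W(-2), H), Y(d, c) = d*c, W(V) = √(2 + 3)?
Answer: -1/967 ≈ -0.0010341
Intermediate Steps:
W(V) = √5
Y(d, c) = c*d
R(H, l) = √5/(5*H) (R(H, l) = 1/(H*√5) = √5/(5*H))
j = √(12 - √5/15) (j = √((⅕)*√5/(-3) + 12) = √((⅕)*√5*(-⅓) + 12) = √(-√5/15 + 12) = √(12 - √5/15) ≈ 3.4425)
G(J, Z) = 0
1/(G(-31, j) - 967) = 1/(0 - 967) = 1/(-967) = -1/967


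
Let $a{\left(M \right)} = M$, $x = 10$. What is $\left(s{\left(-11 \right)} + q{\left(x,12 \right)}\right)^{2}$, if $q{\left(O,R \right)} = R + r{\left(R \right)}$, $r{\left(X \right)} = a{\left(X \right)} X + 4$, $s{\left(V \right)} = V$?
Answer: $22201$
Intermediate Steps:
$r{\left(X \right)} = 4 + X^{2}$ ($r{\left(X \right)} = X X + 4 = X^{2} + 4 = 4 + X^{2}$)
$q{\left(O,R \right)} = 4 + R + R^{2}$ ($q{\left(O,R \right)} = R + \left(4 + R^{2}\right) = 4 + R + R^{2}$)
$\left(s{\left(-11 \right)} + q{\left(x,12 \right)}\right)^{2} = \left(-11 + \left(4 + 12 + 12^{2}\right)\right)^{2} = \left(-11 + \left(4 + 12 + 144\right)\right)^{2} = \left(-11 + 160\right)^{2} = 149^{2} = 22201$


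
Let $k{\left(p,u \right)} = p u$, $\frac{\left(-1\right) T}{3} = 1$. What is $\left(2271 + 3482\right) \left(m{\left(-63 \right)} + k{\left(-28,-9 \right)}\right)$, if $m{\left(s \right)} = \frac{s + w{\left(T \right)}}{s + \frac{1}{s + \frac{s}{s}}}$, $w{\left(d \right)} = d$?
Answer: $\frac{5687737968}{3907} \approx 1.4558 \cdot 10^{6}$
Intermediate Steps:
$T = -3$ ($T = \left(-3\right) 1 = -3$)
$m{\left(s \right)} = \frac{-3 + s}{s + \frac{1}{1 + s}}$ ($m{\left(s \right)} = \frac{s - 3}{s + \frac{1}{s + \frac{s}{s}}} = \frac{-3 + s}{s + \frac{1}{s + 1}} = \frac{-3 + s}{s + \frac{1}{1 + s}}$)
$\left(2271 + 3482\right) \left(m{\left(-63 \right)} + k{\left(-28,-9 \right)}\right) = \left(2271 + 3482\right) \left(\frac{-3 + \left(-63\right)^{2} - -126}{1 - 63 + \left(-63\right)^{2}} - -252\right) = 5753 \left(\frac{-3 + 3969 + 126}{1 - 63 + 3969} + 252\right) = 5753 \left(\frac{1}{3907} \cdot 4092 + 252\right) = 5753 \left(\frac{4092}{3907} + 252\right) = 5753 \cdot \frac{988656}{3907} = \frac{5687737968}{3907}$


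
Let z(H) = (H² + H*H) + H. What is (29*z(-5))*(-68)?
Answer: -88740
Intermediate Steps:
z(H) = H + 2*H² (z(H) = (H² + H²) + H = 2*H² + H = H + 2*H²)
(29*z(-5))*(-68) = (29*(-5*(1 + 2*(-5))))*(-68) = (29*(-5*(1 - 10)))*(-68) = (29*(-5*(-9)))*(-68) = (29*45)*(-68) = 1305*(-68) = -88740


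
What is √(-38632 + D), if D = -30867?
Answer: I*√69499 ≈ 263.63*I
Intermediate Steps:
√(-38632 + D) = √(-38632 - 30867) = √(-69499) = I*√69499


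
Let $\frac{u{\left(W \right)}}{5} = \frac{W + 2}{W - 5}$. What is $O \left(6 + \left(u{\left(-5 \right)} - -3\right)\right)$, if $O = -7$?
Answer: $- \frac{147}{2} \approx -73.5$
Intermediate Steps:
$u{\left(W \right)} = \frac{5 \left(2 + W\right)}{-5 + W}$ ($u{\left(W \right)} = 5 \frac{W + 2}{W - 5} = 5 \frac{2 + W}{-5 + W} = \frac{5 \left(2 + W\right)}{-5 + W}$)
$O \left(6 + \left(u{\left(-5 \right)} - -3\right)\right) = - 7 \left(6 + \left(\frac{5 \left(2 - 5\right)}{-5 - 5} - -3\right)\right) = - 7 \left(6 + \left(5 \frac{1}{-10} \left(-3\right) + 3\right)\right) = - 7 \left(6 + \left(5 \left(- \frac{1}{10}\right) \left(-3\right) + 3\right)\right) = - 7 \left(6 + \left(\frac{3}{2} + 3\right)\right) = - 7 \left(6 + \frac{9}{2}\right) = \left(-7\right) \frac{21}{2} = - \frac{147}{2}$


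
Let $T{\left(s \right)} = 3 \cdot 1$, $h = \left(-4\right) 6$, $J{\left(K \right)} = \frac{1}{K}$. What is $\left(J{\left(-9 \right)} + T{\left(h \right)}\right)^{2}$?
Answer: $\frac{676}{81} \approx 8.3457$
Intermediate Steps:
$h = -24$
$T{\left(s \right)} = 3$
$\left(J{\left(-9 \right)} + T{\left(h \right)}\right)^{2} = \left(\frac{1}{-9} + 3\right)^{2} = \left(- \frac{1}{9} + 3\right)^{2} = \left(\frac{26}{9}\right)^{2} = \frac{676}{81}$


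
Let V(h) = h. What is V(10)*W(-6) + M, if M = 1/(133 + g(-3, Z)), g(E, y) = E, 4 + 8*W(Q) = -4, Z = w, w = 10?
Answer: -1299/130 ≈ -9.9923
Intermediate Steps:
Z = 10
W(Q) = -1 (W(Q) = -½ + (⅛)*(-4) = -½ - ½ = -1)
M = 1/130 (M = 1/(133 - 3) = 1/130 ≈ 0.0076923)
V(10)*W(-6) + M = 10*(-1) + 1/130 = -10 + 1/130 = -1299/130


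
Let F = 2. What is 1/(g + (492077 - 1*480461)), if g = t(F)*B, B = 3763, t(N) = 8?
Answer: 1/41720 ≈ 2.3969e-5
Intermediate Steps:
g = 30104 (g = 8*3763 = 30104)
1/(g + (492077 - 1*480461)) = 1/(30104 + (492077 - 1*480461)) = 1/(30104 + (492077 - 480461)) = 1/(30104 + 11616) = 1/41720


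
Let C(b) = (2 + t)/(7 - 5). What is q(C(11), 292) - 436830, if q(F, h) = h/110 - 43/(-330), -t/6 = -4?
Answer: -144152981/330 ≈ -4.3683e+5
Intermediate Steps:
t = 24 (t = -6*(-4) = 24)
C(b) = 13 (C(b) = (2 + 24)/(7 - 5) = 26/2 = 26*(1/2) = 13)
q(F, h) = 43/330 + h/110 (q(F, h) = h*(1/110) - 43*(-1/330) = h/110 + 43/330 = 43/330 + h/110)
q(C(11), 292) - 436830 = (43/330 + (1/110)*292) - 436830 = (43/330 + 146/55) - 436830 = 919/330 - 436830 = -144152981/330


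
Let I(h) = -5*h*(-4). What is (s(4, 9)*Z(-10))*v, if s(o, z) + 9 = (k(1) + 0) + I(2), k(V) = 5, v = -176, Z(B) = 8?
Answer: -50688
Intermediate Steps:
I(h) = 20*h
s(o, z) = 36 (s(o, z) = -9 + ((5 + 0) + 20*2) = -9 + (5 + 40) = -9 + 45 = 36)
(s(4, 9)*Z(-10))*v = (36*8)*(-176) = 288*(-176) = -50688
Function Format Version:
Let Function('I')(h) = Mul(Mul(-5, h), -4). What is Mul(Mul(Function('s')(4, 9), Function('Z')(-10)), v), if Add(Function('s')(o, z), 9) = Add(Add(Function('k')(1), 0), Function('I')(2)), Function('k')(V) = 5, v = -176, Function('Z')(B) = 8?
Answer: -50688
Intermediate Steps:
Function('I')(h) = Mul(20, h)
Function('s')(o, z) = 36 (Function('s')(o, z) = Add(-9, Add(Add(5, 0), Mul(20, 2))) = Add(-9, Add(5, 40)) = Add(-9, 45) = 36)
Mul(Mul(Function('s')(4, 9), Function('Z')(-10)), v) = Mul(Mul(36, 8), -176) = Mul(288, -176) = -50688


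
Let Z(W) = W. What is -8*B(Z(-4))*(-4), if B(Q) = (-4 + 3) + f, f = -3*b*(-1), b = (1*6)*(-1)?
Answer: -608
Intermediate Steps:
b = -6 (b = 6*(-1) = -6)
f = -18 (f = -3*(-6)*(-1) = 18*(-1) = -18)
B(Q) = -19 (B(Q) = (-4 + 3) - 18 = -1 - 18 = -19)
-8*B(Z(-4))*(-4) = -8*(-19)*(-4) = 152*(-4) = -608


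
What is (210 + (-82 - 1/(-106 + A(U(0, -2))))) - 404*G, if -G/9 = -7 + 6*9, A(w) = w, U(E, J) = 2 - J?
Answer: 17444041/102 ≈ 1.7102e+5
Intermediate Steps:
G = -423 (G = -9*(-7 + 6*9) = -9*(-7 + 54) = -9*47 = -423)
(210 + (-82 - 1/(-106 + A(U(0, -2))))) - 404*G = (210 + (-82 - 1/(-106 + (2 - 1*(-2))))) - 404*(-423) = (210 + (-82 - 1/(-106 + (2 + 2)))) + 170892 = (210 + (-82 - 1/(-106 + 4))) + 170892 = (210 + (-82 - 1/(-102))) + 170892 = (210 + (-82 - 1*(-1/102))) + 170892 = (210 + (-82 + 1/102)) + 170892 = (210 - 8363/102) + 170892 = 13057/102 + 170892 = 17444041/102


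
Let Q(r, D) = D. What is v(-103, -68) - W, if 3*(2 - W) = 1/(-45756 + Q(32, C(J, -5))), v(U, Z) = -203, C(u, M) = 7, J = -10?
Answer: -28135636/137247 ≈ -205.00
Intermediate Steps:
W = 274495/137247 (W = 2 - 1/(3*(-45756 + 7)) = 2 - ⅓/(-45749) = 2 - ⅓*(-1/45749) = 2 + 1/137247 = 274495/137247 ≈ 2.0000)
v(-103, -68) - W = -203 - 1*274495/137247 = -203 - 274495/137247 = -28135636/137247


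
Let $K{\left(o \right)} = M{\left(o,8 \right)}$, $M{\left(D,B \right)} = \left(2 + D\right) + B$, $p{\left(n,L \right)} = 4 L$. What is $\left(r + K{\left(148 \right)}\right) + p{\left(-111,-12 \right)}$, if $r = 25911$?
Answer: $26021$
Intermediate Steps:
$M{\left(D,B \right)} = 2 + B + D$
$K{\left(o \right)} = 10 + o$ ($K{\left(o \right)} = 2 + 8 + o = 10 + o$)
$\left(r + K{\left(148 \right)}\right) + p{\left(-111,-12 \right)} = \left(25911 + \left(10 + 148\right)\right) + 4 \left(-12\right) = \left(25911 + 158\right) - 48 = 26069 - 48 = 26021$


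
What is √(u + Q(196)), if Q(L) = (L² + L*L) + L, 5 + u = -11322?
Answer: √65701 ≈ 256.32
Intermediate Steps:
u = -11327 (u = -5 - 11322 = -11327)
Q(L) = L + 2*L² (Q(L) = (L² + L²) + L = 2*L² + L = L + 2*L²)
√(u + Q(196)) = √(-11327 + 196*(1 + 2*196)) = √(-11327 + 196*(1 + 392)) = √(-11327 + 196*393) = √(-11327 + 77028) = √65701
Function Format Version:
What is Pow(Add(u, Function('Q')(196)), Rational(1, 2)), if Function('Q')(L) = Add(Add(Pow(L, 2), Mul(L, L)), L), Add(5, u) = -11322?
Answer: Pow(65701, Rational(1, 2)) ≈ 256.32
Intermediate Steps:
u = -11327 (u = Add(-5, -11322) = -11327)
Function('Q')(L) = Add(L, Mul(2, Pow(L, 2))) (Function('Q')(L) = Add(Add(Pow(L, 2), Pow(L, 2)), L) = Add(Mul(2, Pow(L, 2)), L) = Add(L, Mul(2, Pow(L, 2))))
Pow(Add(u, Function('Q')(196)), Rational(1, 2)) = Pow(Add(-11327, Mul(196, Add(1, Mul(2, 196)))), Rational(1, 2)) = Pow(Add(-11327, Mul(196, Add(1, 392))), Rational(1, 2)) = Pow(Add(-11327, Mul(196, 393)), Rational(1, 2)) = Pow(Add(-11327, 77028), Rational(1, 2)) = Pow(65701, Rational(1, 2))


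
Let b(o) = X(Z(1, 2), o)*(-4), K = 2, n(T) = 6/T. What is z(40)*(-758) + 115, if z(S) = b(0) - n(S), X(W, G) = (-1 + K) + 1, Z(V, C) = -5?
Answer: 62927/10 ≈ 6292.7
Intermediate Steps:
X(W, G) = 2 (X(W, G) = (-1 + 2) + 1 = 1 + 1 = 2)
b(o) = -8 (b(o) = 2*(-4) = -8)
z(S) = -8 - 6/S
z(40)*(-758) + 115 = (-8 - 6/40)*(-758) + 115 = (-8 - 6*1/40)*(-758) + 115 = (-8 - 3/20)*(-758) + 115 = -163/20*(-758) + 115 = 61777/10 + 115 = 62927/10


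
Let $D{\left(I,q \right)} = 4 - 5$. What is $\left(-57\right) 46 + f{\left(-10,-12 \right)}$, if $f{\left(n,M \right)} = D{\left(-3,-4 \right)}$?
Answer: $-2623$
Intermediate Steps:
$D{\left(I,q \right)} = -1$ ($D{\left(I,q \right)} = 4 - 5 = -1$)
$f{\left(n,M \right)} = -1$
$\left(-57\right) 46 + f{\left(-10,-12 \right)} = \left(-57\right) 46 - 1 = -2622 - 1 = -2623$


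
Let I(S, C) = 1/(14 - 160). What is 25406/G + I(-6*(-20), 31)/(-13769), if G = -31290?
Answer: -3648070711/4492962390 ≈ -0.81195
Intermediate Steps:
I(S, C) = -1/146 (I(S, C) = 1/(-146) = -1/146)
25406/G + I(-6*(-20), 31)/(-13769) = 25406/(-31290) - 1/146/(-13769) = 25406*(-1/31290) - 1/146*(-1/13769) = -12703/15645 + 1/2010274 = -3648070711/4492962390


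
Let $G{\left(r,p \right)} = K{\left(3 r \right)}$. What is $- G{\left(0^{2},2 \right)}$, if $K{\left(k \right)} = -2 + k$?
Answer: $2$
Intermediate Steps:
$G{\left(r,p \right)} = -2 + 3 r$
$- G{\left(0^{2},2 \right)} = - (-2 + 3 \cdot 0^{2}) = - (-2 + 3 \cdot 0) = - (-2 + 0) = \left(-1\right) \left(-2\right) = 2$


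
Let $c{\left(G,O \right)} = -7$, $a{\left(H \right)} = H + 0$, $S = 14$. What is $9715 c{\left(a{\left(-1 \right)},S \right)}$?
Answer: $-68005$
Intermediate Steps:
$a{\left(H \right)} = H$
$9715 c{\left(a{\left(-1 \right)},S \right)} = 9715 \left(-7\right) = -68005$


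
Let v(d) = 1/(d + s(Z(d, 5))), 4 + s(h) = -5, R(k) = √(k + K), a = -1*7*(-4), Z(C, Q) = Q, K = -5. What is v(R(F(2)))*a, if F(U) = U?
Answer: -3 - I*√3/3 ≈ -3.0 - 0.57735*I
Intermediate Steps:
a = 28 (a = -7*(-4) = 28)
R(k) = √(-5 + k) (R(k) = √(k - 5) = √(-5 + k))
s(h) = -9 (s(h) = -4 - 5 = -9)
v(d) = 1/(-9 + d) (v(d) = 1/(d - 9) = 1/(-9 + d))
v(R(F(2)))*a = 28/(-9 + √(-5 + 2)) = 28/(-9 + √(-3)) = 28/(-9 + I*√3)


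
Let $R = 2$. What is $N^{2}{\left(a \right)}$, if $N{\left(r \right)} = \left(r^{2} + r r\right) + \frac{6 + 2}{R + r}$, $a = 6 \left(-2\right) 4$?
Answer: $\frac{11231760400}{529} \approx 2.1232 \cdot 10^{7}$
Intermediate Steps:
$a = -48$ ($a = \left(-12\right) 4 = -48$)
$N{\left(r \right)} = 2 r^{2} + \frac{8}{2 + r}$ ($N{\left(r \right)} = \left(r^{2} + r r\right) + \frac{6 + 2}{2 + r} = \left(r^{2} + r^{2}\right) + \frac{8}{2 + r} = 2 r^{2} + \frac{8}{2 + r}$)
$N^{2}{\left(a \right)} = \left(\frac{2 \left(4 + \left(-48\right)^{3} + 2 \left(-48\right)^{2}\right)}{2 - 48}\right)^{2} = \left(\frac{2 \left(4 - 110592 + 2 \cdot 2304\right)}{-46}\right)^{2} = \left(2 \left(- \frac{1}{46}\right) \left(4 - 110592 + 4608\right)\right)^{2} = \left(2 \left(- \frac{1}{46}\right) \left(-105980\right)\right)^{2} = \left(\frac{105980}{23}\right)^{2} = \frac{11231760400}{529}$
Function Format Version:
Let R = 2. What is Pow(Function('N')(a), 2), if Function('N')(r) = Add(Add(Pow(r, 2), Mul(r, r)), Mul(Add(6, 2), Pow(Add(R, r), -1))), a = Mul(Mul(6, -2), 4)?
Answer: Rational(11231760400, 529) ≈ 2.1232e+7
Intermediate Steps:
a = -48 (a = Mul(-12, 4) = -48)
Function('N')(r) = Add(Mul(2, Pow(r, 2)), Mul(8, Pow(Add(2, r), -1))) (Function('N')(r) = Add(Add(Pow(r, 2), Mul(r, r)), Mul(Add(6, 2), Pow(Add(2, r), -1))) = Add(Add(Pow(r, 2), Pow(r, 2)), Mul(8, Pow(Add(2, r), -1))) = Add(Mul(2, Pow(r, 2)), Mul(8, Pow(Add(2, r), -1))))
Pow(Function('N')(a), 2) = Pow(Mul(2, Pow(Add(2, -48), -1), Add(4, Pow(-48, 3), Mul(2, Pow(-48, 2)))), 2) = Pow(Mul(2, Pow(-46, -1), Add(4, -110592, Mul(2, 2304))), 2) = Pow(Mul(2, Rational(-1, 46), Add(4, -110592, 4608)), 2) = Pow(Mul(2, Rational(-1, 46), -105980), 2) = Pow(Rational(105980, 23), 2) = Rational(11231760400, 529)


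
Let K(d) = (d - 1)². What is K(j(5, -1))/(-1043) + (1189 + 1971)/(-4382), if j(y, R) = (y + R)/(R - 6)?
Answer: -11573453/15996491 ≈ -0.72350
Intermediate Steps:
j(y, R) = (R + y)/(-6 + R)
K(d) = (-1 + d)²
K(j(5, -1))/(-1043) + (1189 + 1971)/(-4382) = (-1 + (-1 + 5)/(-6 - 1))²/(-1043) + (1189 + 1971)/(-4382) = (-1 + 4/(-7))²*(-1/1043) + 3160*(-1/4382) = (-1 - ⅐*4)²*(-1/1043) - 1580/2191 = (-1 - 4/7)²*(-1/1043) - 1580/2191 = (-11/7)²*(-1/1043) - 1580/2191 = (121/49)*(-1/1043) - 1580/2191 = -121/51107 - 1580/2191 = -11573453/15996491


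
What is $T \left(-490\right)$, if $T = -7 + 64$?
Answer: $-27930$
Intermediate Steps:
$T = 57$
$T \left(-490\right) = 57 \left(-490\right) = -27930$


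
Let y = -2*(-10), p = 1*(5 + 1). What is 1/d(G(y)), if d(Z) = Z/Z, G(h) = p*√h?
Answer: 1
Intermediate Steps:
p = 6 (p = 1*6 = 6)
y = 20
G(h) = 6*√h
d(Z) = 1
1/d(G(y)) = 1/1 = 1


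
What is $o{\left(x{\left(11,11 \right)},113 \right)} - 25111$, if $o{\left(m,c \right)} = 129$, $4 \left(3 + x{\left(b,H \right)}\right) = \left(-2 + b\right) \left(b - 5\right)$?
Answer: $-24982$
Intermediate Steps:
$x{\left(b,H \right)} = -3 + \frac{\left(-5 + b\right) \left(-2 + b\right)}{4}$ ($x{\left(b,H \right)} = -3 + \frac{\left(-2 + b\right) \left(b - 5\right)}{4} = -3 + \frac{\left(-2 + b\right) \left(-5 + b\right)}{4} = -3 + \frac{\left(-5 + b\right) \left(-2 + b\right)}{4}$)
$o{\left(x{\left(11,11 \right)},113 \right)} - 25111 = 129 - 25111 = -24982$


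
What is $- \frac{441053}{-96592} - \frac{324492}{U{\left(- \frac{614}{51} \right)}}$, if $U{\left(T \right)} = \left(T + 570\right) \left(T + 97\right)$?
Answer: $- \frac{484682799245}{212674623536} \approx -2.279$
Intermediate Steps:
$U{\left(T \right)} = \left(97 + T\right) \left(570 + T\right)$ ($U{\left(T \right)} = \left(570 + T\right) \left(97 + T\right) = \left(97 + T\right) \left(570 + T\right)$)
$- \frac{441053}{-96592} - \frac{324492}{U{\left(- \frac{614}{51} \right)}} = - \frac{441053}{-96592} - \frac{324492}{55290 + \left(- \frac{614}{51}\right)^{2} + 667 \left(- \frac{614}{51}\right)} = \left(-441053\right) \left(- \frac{1}{96592}\right) - \frac{324492}{55290 + \left(\left(-614\right) \frac{1}{51}\right)^{2} + 667 \left(\left(-614\right) \frac{1}{51}\right)} = \frac{441053}{96592} - \frac{324492}{55290 + \left(- \frac{614}{51}\right)^{2} + 667 \left(- \frac{614}{51}\right)} = \frac{441053}{96592} - \frac{324492}{55290 + \frac{376996}{2601} - \frac{409538}{51}} = \frac{441053}{96592} - \frac{324492}{\frac{123299848}{2601}} = \frac{441053}{96592} - \frac{30142989}{4403566} = - \frac{484682799245}{212674623536}$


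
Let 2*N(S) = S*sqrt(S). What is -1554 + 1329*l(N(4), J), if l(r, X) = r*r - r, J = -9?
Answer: 14394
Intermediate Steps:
N(S) = S**(3/2)/2 (N(S) = (S*sqrt(S))/2 = S**(3/2)/2)
l(r, X) = r**2 - r
-1554 + 1329*l(N(4), J) = -1554 + 1329*((4**(3/2)/2)*(-1 + 4**(3/2)/2)) = -1554 + 1329*(((1/2)*8)*(-1 + (1/2)*8)) = -1554 + 1329*(4*(-1 + 4)) = -1554 + 1329*(4*3) = -1554 + 1329*12 = -1554 + 15948 = 14394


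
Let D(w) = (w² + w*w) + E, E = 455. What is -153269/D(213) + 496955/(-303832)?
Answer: -91886844123/27707351576 ≈ -3.3163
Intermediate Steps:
D(w) = 455 + 2*w² (D(w) = (w² + w*w) + 455 = (w² + w²) + 455 = 2*w² + 455 = 455 + 2*w²)
-153269/D(213) + 496955/(-303832) = -153269/(455 + 2*213²) + 496955/(-303832) = -153269/(455 + 2*45369) + 496955*(-1/303832) = -153269/(455 + 90738) - 496955/303832 = -153269/91193 - 496955/303832 = -91886844123/27707351576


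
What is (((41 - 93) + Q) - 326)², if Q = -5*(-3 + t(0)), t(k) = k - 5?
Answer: 114244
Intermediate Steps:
t(k) = -5 + k
Q = 40 (Q = -5*(-3 + (-5 + 0)) = -5*(-3 - 5) = -5*(-8) = 40)
(((41 - 93) + Q) - 326)² = (((41 - 93) + 40) - 326)² = ((-52 + 40) - 326)² = (-12 - 326)² = (-338)² = 114244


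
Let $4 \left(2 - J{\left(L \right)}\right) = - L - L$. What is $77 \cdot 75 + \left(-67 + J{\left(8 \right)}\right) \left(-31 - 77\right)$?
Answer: $12363$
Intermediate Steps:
$J{\left(L \right)} = 2 + \frac{L}{2}$ ($J{\left(L \right)} = 2 - \frac{- L - L}{4} = 2 - \frac{\left(-2\right) L}{4} = 2 + \frac{L}{2}$)
$77 \cdot 75 + \left(-67 + J{\left(8 \right)}\right) \left(-31 - 77\right) = 77 \cdot 75 + \left(-67 + \left(2 + \frac{1}{2} \cdot 8\right)\right) \left(-31 - 77\right) = 5775 + \left(-67 + \left(2 + 4\right)\right) \left(-108\right) = 5775 + \left(-67 + 6\right) \left(-108\right) = 5775 - -6588 = 5775 + 6588 = 12363$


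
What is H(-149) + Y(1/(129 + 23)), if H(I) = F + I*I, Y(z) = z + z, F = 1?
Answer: 1687353/76 ≈ 22202.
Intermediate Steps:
Y(z) = 2*z
H(I) = 1 + I**2 (H(I) = 1 + I*I = 1 + I**2)
H(-149) + Y(1/(129 + 23)) = (1 + (-149)**2) + 2/(129 + 23) = (1 + 22201) + 2/152 = 22202 + 2*(1/152) = 22202 + 1/76 = 1687353/76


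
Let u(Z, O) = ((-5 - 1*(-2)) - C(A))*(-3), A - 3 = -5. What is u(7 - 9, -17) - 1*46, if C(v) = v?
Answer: -43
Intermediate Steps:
A = -2 (A = 3 - 5 = -2)
u(Z, O) = 3 (u(Z, O) = ((-5 - 1*(-2)) - 1*(-2))*(-3) = ((-5 + 2) + 2)*(-3) = (-3 + 2)*(-3) = -1*(-3) = 3)
u(7 - 9, -17) - 1*46 = 3 - 1*46 = 3 - 46 = -43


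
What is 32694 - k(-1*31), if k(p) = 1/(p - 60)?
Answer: 2975155/91 ≈ 32694.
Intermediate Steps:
k(p) = 1/(-60 + p)
32694 - k(-1*31) = 32694 - 1/(-60 - 1*31) = 32694 - 1/(-60 - 31) = 32694 - 1/(-91) = 32694 - 1*(-1/91) = 32694 + 1/91 = 2975155/91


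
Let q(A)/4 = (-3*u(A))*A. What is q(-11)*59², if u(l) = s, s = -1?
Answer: -459492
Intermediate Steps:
u(l) = -1
q(A) = 12*A (q(A) = 4*((-3*(-1))*A) = 4*(3*A) = 12*A)
q(-11)*59² = (12*(-11))*59² = -132*3481 = -459492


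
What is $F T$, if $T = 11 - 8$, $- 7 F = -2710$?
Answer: $\frac{8130}{7} \approx 1161.4$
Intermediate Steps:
$F = \frac{2710}{7}$ ($F = \left(- \frac{1}{7}\right) \left(-2710\right) = \frac{2710}{7} \approx 387.14$)
$T = 3$
$F T = \frac{2710}{7} \cdot 3 = \frac{8130}{7}$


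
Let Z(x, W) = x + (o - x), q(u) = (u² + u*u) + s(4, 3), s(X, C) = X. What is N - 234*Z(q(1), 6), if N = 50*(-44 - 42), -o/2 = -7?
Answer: -7576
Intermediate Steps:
o = 14 (o = -2*(-7) = 14)
q(u) = 4 + 2*u² (q(u) = (u² + u*u) + 4 = (u² + u²) + 4 = 2*u² + 4 = 4 + 2*u²)
Z(x, W) = 14 (Z(x, W) = x + (14 - x) = 14)
N = -4300 (N = 50*(-86) = -4300)
N - 234*Z(q(1), 6) = -4300 - 234*14 = -4300 - 3276 = -7576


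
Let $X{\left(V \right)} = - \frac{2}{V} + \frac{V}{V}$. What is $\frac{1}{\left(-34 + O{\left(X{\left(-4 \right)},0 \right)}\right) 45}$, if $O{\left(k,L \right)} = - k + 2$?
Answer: $- \frac{2}{3015} \approx -0.00066335$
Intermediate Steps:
$X{\left(V \right)} = 1 - \frac{2}{V}$ ($X{\left(V \right)} = - \frac{2}{V} + 1 = 1 - \frac{2}{V}$)
$O{\left(k,L \right)} = 2 - k$
$\frac{1}{\left(-34 + O{\left(X{\left(-4 \right)},0 \right)}\right) 45} = \frac{1}{\left(-34 + \left(2 - \frac{-2 - 4}{-4}\right)\right) 45} = \frac{1}{\left(-34 + \left(2 - \left(- \frac{1}{4}\right) \left(-6\right)\right)\right) 45} = \frac{1}{\left(-34 + \left(2 - \frac{3}{2}\right)\right) 45} = \frac{1}{\left(-34 + \frac{1}{2}\right) 45} = \frac{1}{\left(- \frac{67}{2}\right) 45} = \frac{1}{- \frac{3015}{2}} = - \frac{2}{3015}$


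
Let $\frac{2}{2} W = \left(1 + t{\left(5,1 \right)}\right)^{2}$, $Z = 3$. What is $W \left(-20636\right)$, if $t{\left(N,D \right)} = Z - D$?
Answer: $-185724$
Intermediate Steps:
$t{\left(N,D \right)} = 3 - D$
$W = 9$ ($W = \left(1 + \left(3 - 1\right)\right)^{2} = \left(1 + 2\right)^{2} = 3^{2} = 9$)
$W \left(-20636\right) = 9 \left(-20636\right) = -185724$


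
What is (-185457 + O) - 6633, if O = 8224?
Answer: -183866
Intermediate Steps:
(-185457 + O) - 6633 = (-185457 + 8224) - 6633 = -177233 - 6633 = -183866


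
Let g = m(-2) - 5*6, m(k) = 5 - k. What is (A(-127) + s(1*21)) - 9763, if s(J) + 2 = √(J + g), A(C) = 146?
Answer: -9619 + I*√2 ≈ -9619.0 + 1.4142*I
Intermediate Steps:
g = -23 (g = (5 - 1*(-2)) - 5*6 = (5 + 2) - 30 = 7 - 30 = -23)
s(J) = -2 + √(-23 + J) (s(J) = -2 + √(J - 23) = -2 + √(-23 + J))
(A(-127) + s(1*21)) - 9763 = (146 + (-2 + √(-23 + 1*21))) - 9763 = (146 + (-2 + √(-23 + 21))) - 9763 = (146 + (-2 + √(-2))) - 9763 = (146 + (-2 + I*√2)) - 9763 = (144 + I*√2) - 9763 = -9619 + I*√2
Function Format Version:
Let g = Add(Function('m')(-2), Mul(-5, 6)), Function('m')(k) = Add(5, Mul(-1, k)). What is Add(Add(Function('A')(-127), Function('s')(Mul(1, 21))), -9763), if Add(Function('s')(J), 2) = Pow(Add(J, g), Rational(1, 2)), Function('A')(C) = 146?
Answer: Add(-9619, Mul(I, Pow(2, Rational(1, 2)))) ≈ Add(-9619.0, Mul(1.4142, I))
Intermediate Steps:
g = -23 (g = Add(Add(5, Mul(-1, -2)), Mul(-5, 6)) = Add(Add(5, 2), -30) = Add(7, -30) = -23)
Function('s')(J) = Add(-2, Pow(Add(-23, J), Rational(1, 2))) (Function('s')(J) = Add(-2, Pow(Add(J, -23), Rational(1, 2))) = Add(-2, Pow(Add(-23, J), Rational(1, 2))))
Add(Add(Function('A')(-127), Function('s')(Mul(1, 21))), -9763) = Add(Add(146, Add(-2, Pow(Add(-23, Mul(1, 21)), Rational(1, 2)))), -9763) = Add(Add(146, Add(-2, Pow(Add(-23, 21), Rational(1, 2)))), -9763) = Add(Add(146, Add(-2, Pow(-2, Rational(1, 2)))), -9763) = Add(Add(146, Add(-2, Mul(I, Pow(2, Rational(1, 2))))), -9763) = Add(Add(144, Mul(I, Pow(2, Rational(1, 2)))), -9763) = Add(-9619, Mul(I, Pow(2, Rational(1, 2))))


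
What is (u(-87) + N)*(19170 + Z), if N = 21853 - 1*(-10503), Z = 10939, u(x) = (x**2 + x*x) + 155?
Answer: 1434663741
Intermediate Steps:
u(x) = 155 + 2*x**2 (u(x) = (x**2 + x**2) + 155 = 2*x**2 + 155 = 155 + 2*x**2)
N = 32356 (N = 21853 + 10503 = 32356)
(u(-87) + N)*(19170 + Z) = ((155 + 2*(-87)**2) + 32356)*(19170 + 10939) = ((155 + 2*7569) + 32356)*30109 = ((155 + 15138) + 32356)*30109 = (15293 + 32356)*30109 = 47649*30109 = 1434663741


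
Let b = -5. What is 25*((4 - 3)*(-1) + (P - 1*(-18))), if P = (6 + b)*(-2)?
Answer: 375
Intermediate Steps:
P = -2 (P = (6 - 5)*(-2) = 1*(-2) = -2)
25*((4 - 3)*(-1) + (P - 1*(-18))) = 25*((4 - 3)*(-1) + (-2 - 1*(-18))) = 25*(1*(-1) + (-2 + 18)) = 25*(-1 + 16) = 25*15 = 375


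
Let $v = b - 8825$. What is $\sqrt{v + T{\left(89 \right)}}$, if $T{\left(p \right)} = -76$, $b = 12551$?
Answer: $5 \sqrt{146} \approx 60.415$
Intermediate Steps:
$v = 3726$ ($v = 12551 - 8825 = 3726$)
$\sqrt{v + T{\left(89 \right)}} = \sqrt{3726 - 76} = \sqrt{3650} = 5 \sqrt{146}$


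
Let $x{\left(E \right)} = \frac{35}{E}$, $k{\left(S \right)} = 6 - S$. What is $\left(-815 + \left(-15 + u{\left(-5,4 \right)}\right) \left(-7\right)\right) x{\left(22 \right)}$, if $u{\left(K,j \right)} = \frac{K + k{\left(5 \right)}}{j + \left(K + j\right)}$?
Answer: $- \frac{36785}{33} \approx -1114.7$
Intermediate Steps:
$u{\left(K,j \right)} = \frac{1 + K}{K + 2 j}$ ($u{\left(K,j \right)} = \frac{K + \left(6 - 5\right)}{j + \left(K + j\right)} = \frac{K + \left(6 - 5\right)}{K + 2 j} = \frac{K + 1}{K + 2 j} = \frac{1 + K}{K + 2 j}$)
$\left(-815 + \left(-15 + u{\left(-5,4 \right)}\right) \left(-7\right)\right) x{\left(22 \right)} = \left(-815 + \left(-15 + \frac{1 - 5}{-5 + 2 \cdot 4}\right) \left(-7\right)\right) \frac{35}{22} = \left(-815 + \left(-15 + \frac{1}{-5 + 8} \left(-4\right)\right) \left(-7\right)\right) 35 \cdot \frac{1}{22} = \left(-815 + \left(-15 + \frac{1}{3} \left(-4\right)\right) \left(-7\right)\right) \frac{35}{22} = \left(-815 + \left(-15 - \frac{4}{3}\right) \left(-7\right)\right) \frac{35}{22} = \left(-815 - - \frac{343}{3}\right) \frac{35}{22} = \left(-815 + \frac{343}{3}\right) \frac{35}{22} = \left(- \frac{2102}{3}\right) \frac{35}{22} = - \frac{36785}{33}$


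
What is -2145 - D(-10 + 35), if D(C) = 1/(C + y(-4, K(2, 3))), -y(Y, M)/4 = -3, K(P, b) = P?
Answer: -79366/37 ≈ -2145.0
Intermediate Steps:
y(Y, M) = 12 (y(Y, M) = -4*(-3) = 12)
D(C) = 1/(12 + C) (D(C) = 1/(C + 12) = 1/(12 + C))
-2145 - D(-10 + 35) = -2145 - 1/(12 + (-10 + 35)) = -2145 - 1/(12 + 25) = -2145 - 1/37 = -79366/37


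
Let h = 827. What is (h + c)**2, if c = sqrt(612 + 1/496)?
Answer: (102548 + sqrt(9410143))**2/15376 ≈ 7.2546e+5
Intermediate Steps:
c = sqrt(9410143)/124 (c = sqrt(612 + 1/496) = sqrt(303553/496) = sqrt(9410143)/124 ≈ 24.739)
(h + c)**2 = (827 + sqrt(9410143)/124)**2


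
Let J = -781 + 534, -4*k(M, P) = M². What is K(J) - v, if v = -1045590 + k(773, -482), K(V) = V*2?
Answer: 4777913/4 ≈ 1.1945e+6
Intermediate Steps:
k(M, P) = -M²/4
J = -247
K(V) = 2*V
v = -4779889/4 (v = -1045590 - ¼*773² = -1045590 - ¼*597529 = -1045590 - 597529/4 = -4779889/4 ≈ -1.1950e+6)
K(J) - v = 2*(-247) - 1*(-4779889/4) = -494 + 4779889/4 = 4777913/4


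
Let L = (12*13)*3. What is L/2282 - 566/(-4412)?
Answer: 839107/2517046 ≈ 0.33337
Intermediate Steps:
L = 468 (L = 156*3 = 468)
L/2282 - 566/(-4412) = 468/2282 - 566/(-4412) = 468*(1/2282) - 566*(-1/4412) = 234/1141 + 283/2206 = 839107/2517046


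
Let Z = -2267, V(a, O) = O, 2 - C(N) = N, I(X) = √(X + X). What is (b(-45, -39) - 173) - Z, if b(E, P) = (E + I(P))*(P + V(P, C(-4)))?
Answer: 3579 - 33*I*√78 ≈ 3579.0 - 291.45*I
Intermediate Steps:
I(X) = √2*√X (I(X) = √(2*X) = √2*√X)
C(N) = 2 - N
b(E, P) = (6 + P)*(E + √2*√P) (b(E, P) = (E + √2*√P)*(P + (2 - 1*(-4))) = (E + √2*√P)*(P + (2 + 4)) = (E + √2*√P)*(P + 6) = (E + √2*√P)*(6 + P) = (6 + P)*(E + √2*√P))
(b(-45, -39) - 173) - Z = ((6*(-45) - 45*(-39) + √2*(-39)^(3/2) + 6*√2*√(-39)) - 173) - 1*(-2267) = ((-270 + 1755 + √2*(-39*I*√39) + 6*√2*(I*√39)) - 173) + 2267 = ((-270 + 1755 - 39*I*√78 + 6*I*√78) - 173) + 2267 = ((1485 - 33*I*√78) - 173) + 2267 = (1312 - 33*I*√78) + 2267 = 3579 - 33*I*√78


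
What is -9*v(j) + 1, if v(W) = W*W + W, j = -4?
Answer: -107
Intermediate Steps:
v(W) = W + W² (v(W) = W² + W = W + W²)
-9*v(j) + 1 = -(-36)*(1 - 4) + 1 = -(-36)*(-3) + 1 = -9*12 + 1 = -108 + 1 = -107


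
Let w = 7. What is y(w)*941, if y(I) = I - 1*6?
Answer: 941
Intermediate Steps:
y(I) = -6 + I (y(I) = I - 6 = -6 + I)
y(w)*941 = (-6 + 7)*941 = 1*941 = 941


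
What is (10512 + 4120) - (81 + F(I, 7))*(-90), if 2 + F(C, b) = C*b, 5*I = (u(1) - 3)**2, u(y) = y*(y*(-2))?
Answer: 24892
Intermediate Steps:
u(y) = -2*y**2 (u(y) = y*(-2*y) = -2*y**2)
I = 5 (I = (-2*1**2 - 3)**2/5 = (-2*1 - 3)**2/5 = (-2 - 3)**2/5 = (1/5)*(-5)**2 = (1/5)*25 = 5)
F(C, b) = -2 + C*b
(10512 + 4120) - (81 + F(I, 7))*(-90) = (10512 + 4120) - (81 + (-2 + 5*7))*(-90) = 14632 - (81 + (-2 + 35))*(-90) = 14632 - (81 + 33)*(-90) = 14632 - 114*(-90) = 14632 - 1*(-10260) = 14632 + 10260 = 24892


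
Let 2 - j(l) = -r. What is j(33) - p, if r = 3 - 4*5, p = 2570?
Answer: -2585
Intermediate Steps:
r = -17 (r = 3 - 20 = -17)
j(l) = -15 (j(l) = 2 - (-1)*(-17) = 2 - 1*17 = 2 - 17 = -15)
j(33) - p = -15 - 1*2570 = -15 - 2570 = -2585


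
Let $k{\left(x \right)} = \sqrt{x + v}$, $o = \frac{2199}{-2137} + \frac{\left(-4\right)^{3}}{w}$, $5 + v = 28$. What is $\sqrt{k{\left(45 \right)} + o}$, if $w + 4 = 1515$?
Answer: $\frac{\sqrt{-11170610869199 + 20852972412098 \sqrt{17}}}{3229007} \approx 2.6786$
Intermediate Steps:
$w = 1511$ ($w = -4 + 1515 = 1511$)
$v = 23$ ($v = -5 + 28 = 23$)
$o = - \frac{3459457}{3229007}$ ($o = \frac{2199}{-2137} + \frac{\left(-4\right)^{3}}{1511} = 2199 \left(- \frac{1}{2137}\right) - \frac{64}{1511} = - \frac{2199}{2137} - \frac{64}{1511} = - \frac{3459457}{3229007} \approx -1.0714$)
$k{\left(x \right)} = \sqrt{23 + x}$ ($k{\left(x \right)} = \sqrt{x + 23} = \sqrt{23 + x}$)
$\sqrt{k{\left(45 \right)} + o} = \sqrt{\sqrt{23 + 45} - \frac{3459457}{3229007}} = \sqrt{\sqrt{68} - \frac{3459457}{3229007}} = \sqrt{2 \sqrt{17} - \frac{3459457}{3229007}} = \sqrt{- \frac{3459457}{3229007} + 2 \sqrt{17}}$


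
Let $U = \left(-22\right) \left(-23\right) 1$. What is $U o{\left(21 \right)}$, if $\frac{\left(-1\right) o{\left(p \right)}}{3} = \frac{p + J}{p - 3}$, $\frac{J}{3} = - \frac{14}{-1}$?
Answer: $-5313$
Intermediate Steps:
$J = 42$ ($J = 3 \left(- \frac{14}{-1}\right) = 3 \left(\left(-14\right) \left(-1\right)\right) = 3 \cdot 14 = 42$)
$o{\left(p \right)} = - \frac{3 \left(42 + p\right)}{-3 + p}$ ($o{\left(p \right)} = - 3 \frac{p + 42}{p - 3} = - 3 \frac{42 + p}{-3 + p} = - \frac{3 \left(42 + p\right)}{-3 + p}$)
$U = 506$ ($U = 506 \cdot 1 = 506$)
$U o{\left(21 \right)} = 506 \frac{3 \left(-42 - 21\right)}{-3 + 21} = 506 \frac{3 \left(-42 - 21\right)}{18} = 506 \cdot 3 \cdot \frac{1}{18} \left(-63\right) = 506 \left(- \frac{21}{2}\right) = -5313$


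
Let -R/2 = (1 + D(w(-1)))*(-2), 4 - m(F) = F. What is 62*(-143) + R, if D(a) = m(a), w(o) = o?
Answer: -8842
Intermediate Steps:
m(F) = 4 - F
D(a) = 4 - a
R = 24 (R = -2*(1 + (4 - 1*(-1)))*(-2) = -2*(1 + (4 + 1))*(-2) = -2*(1 + 5)*(-2) = -12*(-2) = -2*(-12) = 24)
62*(-143) + R = 62*(-143) + 24 = -8866 + 24 = -8842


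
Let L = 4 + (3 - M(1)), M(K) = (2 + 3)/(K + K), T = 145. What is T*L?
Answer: 1305/2 ≈ 652.50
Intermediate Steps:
M(K) = 5/(2*K) (M(K) = 5/((2*K)) = 5*(1/(2*K)) = 5/(2*K))
L = 9/2 (L = 4 + (3 - 5/(2*1)) = 4 + (3 - 5/2) = 4 + ½ = 9/2 ≈ 4.5000)
T*L = 145*(9/2) = 1305/2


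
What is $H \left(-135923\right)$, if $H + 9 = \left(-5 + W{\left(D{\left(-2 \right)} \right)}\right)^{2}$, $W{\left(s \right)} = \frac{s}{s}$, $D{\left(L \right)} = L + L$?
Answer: $-951461$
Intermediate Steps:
$D{\left(L \right)} = 2 L$
$W{\left(s \right)} = 1$
$H = 7$ ($H = -9 + \left(-5 + 1\right)^{2} = -9 + \left(-4\right)^{2} = -9 + 16 = 7$)
$H \left(-135923\right) = 7 \left(-135923\right) = -951461$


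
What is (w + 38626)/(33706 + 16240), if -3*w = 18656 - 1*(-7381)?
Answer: 29947/49946 ≈ 0.59959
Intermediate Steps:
w = -8679 (w = -(18656 - 1*(-7381))/3 = -(18656 + 7381)/3 = -1/3*26037 = -8679)
(w + 38626)/(33706 + 16240) = (-8679 + 38626)/(33706 + 16240) = 29947/49946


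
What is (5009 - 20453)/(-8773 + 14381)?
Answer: -3861/1402 ≈ -2.7539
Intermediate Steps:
(5009 - 20453)/(-8773 + 14381) = -15444/5608 = -15444*1/5608 = -3861/1402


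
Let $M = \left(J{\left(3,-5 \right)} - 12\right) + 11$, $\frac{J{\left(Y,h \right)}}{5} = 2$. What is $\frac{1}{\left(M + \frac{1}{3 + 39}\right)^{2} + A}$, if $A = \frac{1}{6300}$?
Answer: $\frac{11025}{897758} \approx 0.012281$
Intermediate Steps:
$A = \frac{1}{6300} \approx 0.00015873$
$J{\left(Y,h \right)} = 10$ ($J{\left(Y,h \right)} = 5 \cdot 2 = 10$)
$M = 9$ ($M = \left(10 - 12\right) + 11 = -2 + 11 = 9$)
$\frac{1}{\left(M + \frac{1}{3 + 39}\right)^{2} + A} = \frac{1}{\left(9 + \frac{1}{3 + 39}\right)^{2} + \frac{1}{6300}} = \frac{1}{\left(9 + \frac{1}{42}\right)^{2} + \frac{1}{6300}} = \frac{1}{\left(\frac{379}{42}\right)^{2} + \frac{1}{6300}} = \frac{1}{\frac{143641}{1764} + \frac{1}{6300}} = \frac{1}{\frac{897758}{11025}} = \frac{11025}{897758}$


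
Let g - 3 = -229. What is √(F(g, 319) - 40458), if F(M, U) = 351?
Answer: I*√40107 ≈ 200.27*I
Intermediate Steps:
g = -226 (g = 3 - 229 = -226)
√(F(g, 319) - 40458) = √(351 - 40458) = √(-40107) = I*√40107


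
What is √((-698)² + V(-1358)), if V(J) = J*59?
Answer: √407082 ≈ 638.03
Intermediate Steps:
V(J) = 59*J
√((-698)² + V(-1358)) = √((-698)² + 59*(-1358)) = √(487204 - 80122) = √407082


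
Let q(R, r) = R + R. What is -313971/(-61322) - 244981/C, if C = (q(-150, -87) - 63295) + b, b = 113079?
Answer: 256908041/1517228924 ≈ 0.16933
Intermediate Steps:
q(R, r) = 2*R
C = 49484 (C = (2*(-150) - 63295) + 113079 = (-300 - 63295) + 113079 = -63595 + 113079 = 49484)
-313971/(-61322) - 244981/C = -313971/(-61322) - 244981/49484 = -313971*(-1/61322) - 244981*1/49484 = 313971/61322 - 244981/49484 = 256908041/1517228924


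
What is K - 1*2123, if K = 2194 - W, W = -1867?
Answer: 1938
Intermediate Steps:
K = 4061 (K = 2194 - 1*(-1867) = 2194 + 1867 = 4061)
K - 1*2123 = 4061 - 1*2123 = 4061 - 2123 = 1938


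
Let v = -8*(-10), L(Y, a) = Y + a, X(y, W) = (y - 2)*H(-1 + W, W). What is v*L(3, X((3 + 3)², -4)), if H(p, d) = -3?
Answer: -7920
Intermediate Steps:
X(y, W) = 6 - 3*y (X(y, W) = (y - 2)*(-3) = (-2 + y)*(-3) = 6 - 3*y)
v = 80
v*L(3, X((3 + 3)², -4)) = 80*(3 + (6 - 3*(3 + 3)²)) = 80*(3 + (6 - 3*6²)) = 80*(3 + (6 - 3*36)) = 80*(3 + (6 - 108)) = 80*(3 - 102) = 80*(-99) = -7920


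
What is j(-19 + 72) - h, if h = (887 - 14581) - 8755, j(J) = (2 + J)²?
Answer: 25474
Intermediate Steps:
h = -22449 (h = -13694 - 8755 = -22449)
j(-19 + 72) - h = (2 + (-19 + 72))² - 1*(-22449) = (2 + 53)² + 22449 = 55² + 22449 = 3025 + 22449 = 25474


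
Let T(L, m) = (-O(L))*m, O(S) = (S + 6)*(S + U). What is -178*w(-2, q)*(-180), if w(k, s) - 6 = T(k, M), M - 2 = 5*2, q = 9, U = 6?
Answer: -5959440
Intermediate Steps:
O(S) = (6 + S)**2 (O(S) = (S + 6)*(S + 6) = (6 + S)*(6 + S) = (6 + S)**2)
M = 12 (M = 2 + 5*2 = 2 + 10 = 12)
T(L, m) = m*(-36 - L**2 - 12*L) (T(L, m) = (-(36 + L**2 + 12*L))*m = (-36 - L**2 - 12*L)*m = m*(-36 - L**2 - 12*L))
w(k, s) = -426 - 144*k - 12*k**2 (w(k, s) = 6 - 1*12*(36 + k**2 + 12*k) = 6 + (-432 - 144*k - 12*k**2) = -426 - 144*k - 12*k**2)
-178*w(-2, q)*(-180) = -178*(-426 - 144*(-2) - 12*(-2)**2)*(-180) = -178*(-426 + 288 - 12*4)*(-180) = -178*(-426 + 288 - 48)*(-180) = -178*(-186)*(-180) = 33108*(-180) = -5959440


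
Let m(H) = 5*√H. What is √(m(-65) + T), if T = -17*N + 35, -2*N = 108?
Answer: √(953 + 5*I*√65) ≈ 30.878 + 0.65276*I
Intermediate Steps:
N = -54 (N = -½*108 = -54)
T = 953 (T = -17*(-54) + 35 = 918 + 35 = 953)
√(m(-65) + T) = √(5*√(-65) + 953) = √(5*(I*√65) + 953) = √(5*I*√65 + 953) = √(953 + 5*I*√65)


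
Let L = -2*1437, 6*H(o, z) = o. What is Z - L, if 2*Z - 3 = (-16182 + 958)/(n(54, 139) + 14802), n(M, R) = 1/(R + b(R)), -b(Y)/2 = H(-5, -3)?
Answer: 35916892169/12492894 ≈ 2875.0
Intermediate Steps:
H(o, z) = o/6
b(Y) = 5/3 (b(Y) = -(-5)/3 = -2*(-5/6) = 5/3)
n(M, R) = 1/(5/3 + R) (n(M, R) = 1/(R + 5/3) = 1/(5/3 + R))
Z = 12314813/12492894 (Z = 3/2 + ((-16182 + 958)/(3/(5 + 3*139) + 14802))/2 = 3/2 + (-15224/(3/(5 + 417) + 14802))/2 = 3/2 + (-15224/(3/422 + 14802))/2 = 3/2 + (-15224/6246447/422)/2 = 3/2 + (-15224*422/6246447)/2 = 3/2 + (1/2)*(-6424528/6246447) = 3/2 - 3212264/6246447 = 12314813/12492894 ≈ 0.98575)
L = -2874
Z - L = 12314813/12492894 - 1*(-2874) = 12314813/12492894 + 2874 = 35916892169/12492894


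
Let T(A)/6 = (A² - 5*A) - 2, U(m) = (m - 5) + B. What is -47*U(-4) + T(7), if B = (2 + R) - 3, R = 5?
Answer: 307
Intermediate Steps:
B = 4 (B = (2 + 5) - 3 = 7 - 3 = 4)
U(m) = -1 + m (U(m) = (m - 5) + 4 = (-5 + m) + 4 = -1 + m)
T(A) = -12 - 30*A + 6*A² (T(A) = 6*((A² - 5*A) - 2) = 6*(-2 + A² - 5*A) = -12 - 30*A + 6*A²)
-47*U(-4) + T(7) = -47*(-1 - 4) + (-12 - 30*7 + 6*7²) = -47*(-5) + (-12 - 210 + 6*49) = 235 + (-12 - 210 + 294) = 235 + 72 = 307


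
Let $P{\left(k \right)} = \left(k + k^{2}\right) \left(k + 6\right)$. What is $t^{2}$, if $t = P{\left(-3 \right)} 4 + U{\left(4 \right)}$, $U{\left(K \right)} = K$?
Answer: $5776$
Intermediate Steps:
$P{\left(k \right)} = \left(6 + k\right) \left(k + k^{2}\right)$ ($P{\left(k \right)} = \left(k + k^{2}\right) \left(6 + k\right) = \left(6 + k\right) \left(k + k^{2}\right)$)
$t = 76$ ($t = - 3 \left(6 + \left(-3\right)^{2} + 7 \left(-3\right)\right) 4 + 4 = - 3 \left(6 + 9 - 21\right) 4 + 4 = \left(-3\right) \left(-6\right) 4 + 4 = 18 \cdot 4 + 4 = 72 + 4 = 76$)
$t^{2} = 76^{2} = 5776$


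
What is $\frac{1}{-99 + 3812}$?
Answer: $\frac{1}{3713} \approx 0.00026932$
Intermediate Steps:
$\frac{1}{-99 + 3812} = \frac{1}{3713}$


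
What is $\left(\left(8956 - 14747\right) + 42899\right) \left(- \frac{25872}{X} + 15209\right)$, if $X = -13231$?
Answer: $\frac{7468213251308}{13231} \approx 5.6445 \cdot 10^{8}$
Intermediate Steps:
$\left(\left(8956 - 14747\right) + 42899\right) \left(- \frac{25872}{X} + 15209\right) = \left(\left(8956 - 14747\right) + 42899\right) \left(- \frac{25872}{-13231} + 15209\right) = \left(-5791 + 42899\right) \left(\left(-25872\right) \left(- \frac{1}{13231}\right) + 15209\right) = 37108 \left(\frac{25872}{13231} + 15209\right) = 37108 \cdot \frac{201256151}{13231} = \frac{7468213251308}{13231}$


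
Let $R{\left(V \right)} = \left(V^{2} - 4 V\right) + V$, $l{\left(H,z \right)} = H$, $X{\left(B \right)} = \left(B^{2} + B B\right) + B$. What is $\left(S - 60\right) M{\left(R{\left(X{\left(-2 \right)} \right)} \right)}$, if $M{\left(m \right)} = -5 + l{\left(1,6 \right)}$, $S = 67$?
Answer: $-28$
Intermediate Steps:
$X{\left(B \right)} = B + 2 B^{2}$ ($X{\left(B \right)} = \left(B^{2} + B^{2}\right) + B = 2 B^{2} + B = B + 2 B^{2}$)
$R{\left(V \right)} = V^{2} - 3 V$
$M{\left(m \right)} = -4$ ($M{\left(m \right)} = -5 + 1 = -4$)
$\left(S - 60\right) M{\left(R{\left(X{\left(-2 \right)} \right)} \right)} = \left(67 - 60\right) \left(-4\right) = 7 \left(-4\right) = -28$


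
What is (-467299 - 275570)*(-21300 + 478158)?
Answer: -339385645602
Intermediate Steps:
(-467299 - 275570)*(-21300 + 478158) = -742869*456858 = -339385645602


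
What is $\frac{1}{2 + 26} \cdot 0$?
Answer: $0$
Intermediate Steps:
$\frac{1}{2 + 26} \cdot 0 = \frac{1}{28} \cdot 0 = 0$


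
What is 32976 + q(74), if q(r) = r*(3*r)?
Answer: 49404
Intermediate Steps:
q(r) = 3*r²
32976 + q(74) = 32976 + 3*74² = 32976 + 3*5476 = 32976 + 16428 = 49404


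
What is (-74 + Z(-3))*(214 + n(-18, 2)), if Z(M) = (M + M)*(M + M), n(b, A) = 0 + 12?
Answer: -8588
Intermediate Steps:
n(b, A) = 12
Z(M) = 4*M² (Z(M) = (2*M)*(2*M) = 4*M²)
(-74 + Z(-3))*(214 + n(-18, 2)) = (-74 + 4*(-3)²)*(214 + 12) = (-74 + 4*9)*226 = (-74 + 36)*226 = -38*226 = -8588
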